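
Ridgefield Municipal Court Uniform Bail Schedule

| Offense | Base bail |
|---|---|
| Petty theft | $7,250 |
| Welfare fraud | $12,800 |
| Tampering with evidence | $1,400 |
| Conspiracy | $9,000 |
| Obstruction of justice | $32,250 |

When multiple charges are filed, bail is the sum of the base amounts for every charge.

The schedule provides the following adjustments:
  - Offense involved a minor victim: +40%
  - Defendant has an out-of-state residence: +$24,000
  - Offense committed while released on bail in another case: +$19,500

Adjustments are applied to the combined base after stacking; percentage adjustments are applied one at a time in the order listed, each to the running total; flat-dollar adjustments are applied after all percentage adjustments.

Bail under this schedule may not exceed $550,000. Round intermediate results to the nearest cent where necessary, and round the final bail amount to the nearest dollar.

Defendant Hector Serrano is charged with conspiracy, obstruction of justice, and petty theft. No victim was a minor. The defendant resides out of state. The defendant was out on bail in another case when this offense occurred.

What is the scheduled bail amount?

$92,000

Base amounts from the schedule: conspiracy $9,000; obstruction of justice $32,250; petty theft $7,250.
Stacking rule: sum of all bases. $9,000 + $32,250 + $7,250 = $48,500.
Defendant has an out-of-state residence (+$24,000 flat): $48,500 + $24,000 = $72,500.
Offense committed while released on bail in another case (+$19,500 flat): $72,500 + $19,500 = $92,000.
$92,000 is within the $550,000 maximum.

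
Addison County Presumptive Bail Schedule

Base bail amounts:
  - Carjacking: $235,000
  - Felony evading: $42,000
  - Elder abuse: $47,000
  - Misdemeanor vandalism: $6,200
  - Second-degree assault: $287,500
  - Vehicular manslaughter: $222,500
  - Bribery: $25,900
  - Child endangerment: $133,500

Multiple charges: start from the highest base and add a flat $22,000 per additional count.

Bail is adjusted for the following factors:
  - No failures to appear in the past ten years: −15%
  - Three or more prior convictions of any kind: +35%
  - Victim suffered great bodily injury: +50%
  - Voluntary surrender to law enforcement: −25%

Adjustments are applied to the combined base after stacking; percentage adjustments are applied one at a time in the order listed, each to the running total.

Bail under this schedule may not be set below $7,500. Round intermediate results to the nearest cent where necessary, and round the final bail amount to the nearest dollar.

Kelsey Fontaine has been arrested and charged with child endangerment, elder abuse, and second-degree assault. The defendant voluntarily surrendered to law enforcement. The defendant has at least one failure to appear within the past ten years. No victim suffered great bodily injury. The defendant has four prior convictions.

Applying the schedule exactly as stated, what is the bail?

$335,644

Base amounts from the schedule: child endangerment $133,500; elder abuse $47,000; second-degree assault $287,500.
Stacking rule: highest base plus $22,000 per additional charge. Highest is second-degree assault at $287,500; 2 additional charges → +$44,000. Combined base = $331,500.
Three or more prior convictions of any kind (+35%): $331,500 × 1.35 = $447,525.
Voluntary surrender to law enforcement (−25%): $447,525 × 0.75 = $335,643.75.
$335,643.75 is at or above the $7,500 minimum.
Rounded to the nearest dollar: $335,644.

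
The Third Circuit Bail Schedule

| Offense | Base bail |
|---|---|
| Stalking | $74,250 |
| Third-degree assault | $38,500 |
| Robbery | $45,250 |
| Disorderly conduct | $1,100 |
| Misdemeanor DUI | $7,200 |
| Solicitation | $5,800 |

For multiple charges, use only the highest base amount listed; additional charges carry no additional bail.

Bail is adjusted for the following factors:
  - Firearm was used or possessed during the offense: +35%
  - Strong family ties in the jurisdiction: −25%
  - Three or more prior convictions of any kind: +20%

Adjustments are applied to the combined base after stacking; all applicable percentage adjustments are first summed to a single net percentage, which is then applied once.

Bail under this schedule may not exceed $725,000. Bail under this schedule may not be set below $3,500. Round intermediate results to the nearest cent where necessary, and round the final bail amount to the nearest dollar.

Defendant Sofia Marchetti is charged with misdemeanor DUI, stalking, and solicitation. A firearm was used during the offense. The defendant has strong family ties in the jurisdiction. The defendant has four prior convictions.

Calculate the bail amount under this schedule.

Base amounts from the schedule: misdemeanor DUI $7,200; stalking $74,250; solicitation $5,800.
Stacking rule: use the highest base only. Highest is stalking at $74,250. Combined base = $74,250.
Net percentage adjustment: +35% −25% +20% = +30%. $74,250 × 1.3 = $96,525.
$96,525 is within the $725,000 maximum.
$96,525 is at or above the $3,500 minimum.

$96,525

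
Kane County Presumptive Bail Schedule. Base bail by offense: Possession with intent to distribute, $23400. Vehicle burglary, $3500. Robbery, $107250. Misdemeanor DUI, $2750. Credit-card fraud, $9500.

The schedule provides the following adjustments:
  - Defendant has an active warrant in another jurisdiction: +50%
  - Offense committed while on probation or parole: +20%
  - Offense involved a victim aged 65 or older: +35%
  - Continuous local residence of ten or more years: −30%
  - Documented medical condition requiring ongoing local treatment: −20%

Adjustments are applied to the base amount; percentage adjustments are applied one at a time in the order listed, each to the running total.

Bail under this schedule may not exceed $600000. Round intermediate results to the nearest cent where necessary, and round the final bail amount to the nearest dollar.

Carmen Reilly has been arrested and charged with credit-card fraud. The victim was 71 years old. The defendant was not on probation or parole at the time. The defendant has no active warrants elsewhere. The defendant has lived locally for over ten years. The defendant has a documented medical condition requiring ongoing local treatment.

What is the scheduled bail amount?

Base amounts from the schedule: credit-card fraud $9500.
Single charge. Combined base = $9500.
Offense involved a victim aged 65 or older (+35%): $9500 × 1.35 = $12825.
Continuous local residence of ten or more years (−30%): $12825 × 0.7 = $8977.50.
Documented medical condition requiring ongoing local treatment (−20%): $8977.50 × 0.8 = $7182.
$7182 is within the $600000 maximum.

$7182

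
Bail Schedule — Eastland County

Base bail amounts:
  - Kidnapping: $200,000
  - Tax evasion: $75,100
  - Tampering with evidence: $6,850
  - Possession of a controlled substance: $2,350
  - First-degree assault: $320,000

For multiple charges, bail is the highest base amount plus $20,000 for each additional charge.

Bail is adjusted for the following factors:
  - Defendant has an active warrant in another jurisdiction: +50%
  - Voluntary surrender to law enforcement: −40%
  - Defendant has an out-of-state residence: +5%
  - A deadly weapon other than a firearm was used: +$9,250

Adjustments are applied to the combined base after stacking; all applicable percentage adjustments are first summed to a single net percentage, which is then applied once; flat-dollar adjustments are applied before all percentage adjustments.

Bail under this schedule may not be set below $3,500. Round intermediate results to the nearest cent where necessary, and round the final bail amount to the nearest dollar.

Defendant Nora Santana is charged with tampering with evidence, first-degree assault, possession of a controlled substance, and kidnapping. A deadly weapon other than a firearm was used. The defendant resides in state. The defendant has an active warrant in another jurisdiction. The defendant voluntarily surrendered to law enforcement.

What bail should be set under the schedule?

$428,175

Base amounts from the schedule: tampering with evidence $6,850; first-degree assault $320,000; possession of a controlled substance $2,350; kidnapping $200,000.
Stacking rule: highest base plus $20,000 per additional charge. Highest is first-degree assault at $320,000; 3 additional charges → +$60,000. Combined base = $380,000.
A deadly weapon other than a firearm was used (+$9,250 flat): $380,000 + $9,250 = $389,250.
Net percentage adjustment: +50% −40% = +10%. $389,250 × 1.1 = $428,175.
$428,175 is at or above the $3,500 minimum.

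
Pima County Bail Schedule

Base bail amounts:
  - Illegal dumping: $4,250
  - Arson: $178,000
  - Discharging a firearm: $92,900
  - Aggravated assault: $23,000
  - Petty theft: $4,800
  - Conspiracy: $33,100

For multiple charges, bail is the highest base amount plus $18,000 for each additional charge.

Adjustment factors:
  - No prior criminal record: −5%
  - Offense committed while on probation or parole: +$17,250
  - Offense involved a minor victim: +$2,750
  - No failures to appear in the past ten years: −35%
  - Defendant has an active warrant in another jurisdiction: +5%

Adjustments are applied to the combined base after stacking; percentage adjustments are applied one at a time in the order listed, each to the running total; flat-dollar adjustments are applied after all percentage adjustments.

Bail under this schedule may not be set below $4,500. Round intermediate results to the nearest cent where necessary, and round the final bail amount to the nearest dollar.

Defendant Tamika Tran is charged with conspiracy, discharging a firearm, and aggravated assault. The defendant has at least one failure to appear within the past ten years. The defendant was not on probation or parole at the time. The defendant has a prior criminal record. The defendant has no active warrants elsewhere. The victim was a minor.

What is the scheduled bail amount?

$131,650

Base amounts from the schedule: conspiracy $33,100; discharging a firearm $92,900; aggravated assault $23,000.
Stacking rule: highest base plus $18,000 per additional charge. Highest is discharging a firearm at $92,900; 2 additional charges → +$36,000. Combined base = $128,900.
Offense involved a minor victim (+$2,750 flat): $128,900 + $2,750 = $131,650.
$131,650 is at or above the $4,500 minimum.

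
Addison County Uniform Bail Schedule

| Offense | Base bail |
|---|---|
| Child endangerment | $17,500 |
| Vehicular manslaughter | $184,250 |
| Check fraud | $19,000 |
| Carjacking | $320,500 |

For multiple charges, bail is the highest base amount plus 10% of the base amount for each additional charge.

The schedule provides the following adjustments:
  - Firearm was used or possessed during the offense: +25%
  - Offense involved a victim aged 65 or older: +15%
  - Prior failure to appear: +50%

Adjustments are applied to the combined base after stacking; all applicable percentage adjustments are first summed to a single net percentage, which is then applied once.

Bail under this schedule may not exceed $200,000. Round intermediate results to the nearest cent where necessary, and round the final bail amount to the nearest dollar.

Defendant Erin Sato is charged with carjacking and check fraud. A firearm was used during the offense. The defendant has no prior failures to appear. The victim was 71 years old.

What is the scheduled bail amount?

$200,000

Base amounts from the schedule: carjacking $320,500; check fraud $19,000.
Stacking rule: highest base plus 10% of each additional charge. Highest is carjacking at $320,500. Additional: $19,000 × 10% = $1,900. Combined base = $320,500 + $1,900 = $322,400.
Net percentage adjustment: +25% +15% = +40%. $322,400 × 1.4 = $451,360.
Result $451,360 exceeds the maximum of $200,000; bail is capped at $200,000.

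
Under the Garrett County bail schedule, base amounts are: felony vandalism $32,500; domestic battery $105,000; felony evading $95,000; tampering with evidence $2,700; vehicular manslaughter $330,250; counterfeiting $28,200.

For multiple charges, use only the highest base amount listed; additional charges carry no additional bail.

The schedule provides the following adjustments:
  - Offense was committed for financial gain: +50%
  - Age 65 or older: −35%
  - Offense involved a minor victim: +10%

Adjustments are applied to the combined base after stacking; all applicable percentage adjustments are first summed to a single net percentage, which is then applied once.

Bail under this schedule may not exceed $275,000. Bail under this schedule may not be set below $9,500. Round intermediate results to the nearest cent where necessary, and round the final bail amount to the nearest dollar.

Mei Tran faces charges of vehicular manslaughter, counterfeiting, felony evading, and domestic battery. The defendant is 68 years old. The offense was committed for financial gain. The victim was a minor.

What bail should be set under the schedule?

$275,000

Base amounts from the schedule: vehicular manslaughter $330,250; counterfeiting $28,200; felony evading $95,000; domestic battery $105,000.
Stacking rule: use the highest base only. Highest is vehicular manslaughter at $330,250. Combined base = $330,250.
Net percentage adjustment: +50% −35% +10% = +25%. $330,250 × 1.25 = $412,812.50.
Result $412,812.50 exceeds the maximum of $275,000; bail is capped at $275,000.
$275,000 is at or above the $9,500 minimum.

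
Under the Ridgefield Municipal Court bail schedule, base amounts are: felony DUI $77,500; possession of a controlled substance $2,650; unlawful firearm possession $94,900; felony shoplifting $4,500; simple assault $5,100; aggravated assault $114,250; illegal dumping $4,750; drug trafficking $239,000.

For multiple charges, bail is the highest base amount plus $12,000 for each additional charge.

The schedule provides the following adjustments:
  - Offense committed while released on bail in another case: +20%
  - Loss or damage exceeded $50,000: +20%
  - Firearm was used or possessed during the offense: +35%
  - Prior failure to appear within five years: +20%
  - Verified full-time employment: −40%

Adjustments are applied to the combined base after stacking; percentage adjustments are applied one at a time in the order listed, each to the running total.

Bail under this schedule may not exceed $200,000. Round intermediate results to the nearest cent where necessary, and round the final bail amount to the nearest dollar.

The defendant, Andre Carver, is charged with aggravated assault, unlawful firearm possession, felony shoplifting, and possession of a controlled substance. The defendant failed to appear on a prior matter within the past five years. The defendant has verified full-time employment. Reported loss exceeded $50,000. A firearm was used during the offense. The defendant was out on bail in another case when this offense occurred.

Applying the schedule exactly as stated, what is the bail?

Base amounts from the schedule: aggravated assault $114,250; unlawful firearm possession $94,900; felony shoplifting $4,500; possession of a controlled substance $2,650.
Stacking rule: highest base plus $12,000 per additional charge. Highest is aggravated assault at $114,250; 3 additional charges → +$36,000. Combined base = $150,250.
Offense committed while released on bail in another case (+20%): $150,250 × 1.2 = $180,300.
Loss or damage exceeded $50,000 (+20%): $180,300 × 1.2 = $216,360.
Firearm was used or possessed during the offense (+35%): $216,360 × 1.35 = $292,086.
Prior failure to appear within five years (+20%): $292,086 × 1.2 = $350,503.20.
Verified full-time employment (−40%): $350,503.20 × 0.6 = $210,301.92.
Result $210,301.92 exceeds the maximum of $200,000; bail is capped at $200,000.

$200,000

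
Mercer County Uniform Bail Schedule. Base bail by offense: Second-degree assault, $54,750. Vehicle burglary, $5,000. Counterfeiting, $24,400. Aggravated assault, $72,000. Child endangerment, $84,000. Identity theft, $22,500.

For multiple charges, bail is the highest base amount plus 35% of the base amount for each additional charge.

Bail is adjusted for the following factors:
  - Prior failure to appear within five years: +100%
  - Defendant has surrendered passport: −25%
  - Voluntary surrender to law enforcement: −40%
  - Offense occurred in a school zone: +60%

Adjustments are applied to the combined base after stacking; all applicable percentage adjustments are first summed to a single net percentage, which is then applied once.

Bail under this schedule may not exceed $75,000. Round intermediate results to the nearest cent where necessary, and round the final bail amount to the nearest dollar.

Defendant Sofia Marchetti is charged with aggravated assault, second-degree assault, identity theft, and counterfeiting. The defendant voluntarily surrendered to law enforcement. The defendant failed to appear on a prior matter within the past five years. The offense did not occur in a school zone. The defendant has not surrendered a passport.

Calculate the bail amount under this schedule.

Base amounts from the schedule: aggravated assault $72,000; second-degree assault $54,750; identity theft $22,500; counterfeiting $24,400.
Stacking rule: highest base plus 35% of each additional charge. Highest is aggravated assault at $72,000. Additional: $54,750 × 35% = $19,162.50; $22,500 × 35% = $7,875; $24,400 × 35% = $8,540. Combined base = $72,000 + $35,577.50 = $107,577.50.
Net percentage adjustment: +100% −40% = +60%. $107,577.50 × 1.6 = $172,124.
Result $172,124 exceeds the maximum of $75,000; bail is capped at $75,000.

$75,000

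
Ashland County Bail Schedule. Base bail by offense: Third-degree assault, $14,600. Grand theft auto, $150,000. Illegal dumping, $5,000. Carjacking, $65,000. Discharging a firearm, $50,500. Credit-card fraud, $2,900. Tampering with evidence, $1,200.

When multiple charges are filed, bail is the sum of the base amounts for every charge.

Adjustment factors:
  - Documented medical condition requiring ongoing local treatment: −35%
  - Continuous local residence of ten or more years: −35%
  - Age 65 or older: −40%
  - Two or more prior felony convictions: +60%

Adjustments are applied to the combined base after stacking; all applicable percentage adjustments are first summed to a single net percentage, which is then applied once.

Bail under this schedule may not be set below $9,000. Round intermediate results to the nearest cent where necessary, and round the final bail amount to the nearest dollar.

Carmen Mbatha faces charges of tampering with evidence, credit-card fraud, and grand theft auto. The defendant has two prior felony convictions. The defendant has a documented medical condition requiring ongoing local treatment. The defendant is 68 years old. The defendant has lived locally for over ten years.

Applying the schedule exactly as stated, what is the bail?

Base amounts from the schedule: tampering with evidence $1,200; credit-card fraud $2,900; grand theft auto $150,000.
Stacking rule: sum of all bases. $1,200 + $2,900 + $150,000 = $154,100.
Net percentage adjustment: −35% −35% −40% +60% = −50%. $154,100 × 0.5 = $77,050.
$77,050 is at or above the $9,000 minimum.

$77,050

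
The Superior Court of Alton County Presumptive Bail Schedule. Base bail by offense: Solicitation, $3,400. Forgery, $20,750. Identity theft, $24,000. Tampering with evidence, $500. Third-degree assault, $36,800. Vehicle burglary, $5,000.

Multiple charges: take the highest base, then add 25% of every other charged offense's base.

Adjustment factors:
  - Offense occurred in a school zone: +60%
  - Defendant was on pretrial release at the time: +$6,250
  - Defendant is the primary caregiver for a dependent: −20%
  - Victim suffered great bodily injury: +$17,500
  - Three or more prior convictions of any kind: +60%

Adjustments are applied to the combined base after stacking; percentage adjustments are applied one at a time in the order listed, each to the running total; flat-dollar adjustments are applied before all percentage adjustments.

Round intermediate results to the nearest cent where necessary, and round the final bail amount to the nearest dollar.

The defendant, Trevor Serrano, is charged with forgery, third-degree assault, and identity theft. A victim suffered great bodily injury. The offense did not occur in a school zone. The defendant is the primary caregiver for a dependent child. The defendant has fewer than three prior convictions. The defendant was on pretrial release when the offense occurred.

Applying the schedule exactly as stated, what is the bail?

Base amounts from the schedule: forgery $20,750; third-degree assault $36,800; identity theft $24,000.
Stacking rule: highest base plus 25% of each additional charge. Highest is third-degree assault at $36,800. Additional: $20,750 × 25% = $5,187.50; $24,000 × 25% = $6,000. Combined base = $36,800 + $11,187.50 = $47,987.50.
Defendant was on pretrial release at the time (+$6,250 flat): $47,987.50 + $6,250 = $54,237.50.
Victim suffered great bodily injury (+$17,500 flat): $54,237.50 + $17,500 = $71,737.50.
Defendant is the primary caregiver for a dependent (−20%): $71,737.50 × 0.8 = $57,390.

$57,390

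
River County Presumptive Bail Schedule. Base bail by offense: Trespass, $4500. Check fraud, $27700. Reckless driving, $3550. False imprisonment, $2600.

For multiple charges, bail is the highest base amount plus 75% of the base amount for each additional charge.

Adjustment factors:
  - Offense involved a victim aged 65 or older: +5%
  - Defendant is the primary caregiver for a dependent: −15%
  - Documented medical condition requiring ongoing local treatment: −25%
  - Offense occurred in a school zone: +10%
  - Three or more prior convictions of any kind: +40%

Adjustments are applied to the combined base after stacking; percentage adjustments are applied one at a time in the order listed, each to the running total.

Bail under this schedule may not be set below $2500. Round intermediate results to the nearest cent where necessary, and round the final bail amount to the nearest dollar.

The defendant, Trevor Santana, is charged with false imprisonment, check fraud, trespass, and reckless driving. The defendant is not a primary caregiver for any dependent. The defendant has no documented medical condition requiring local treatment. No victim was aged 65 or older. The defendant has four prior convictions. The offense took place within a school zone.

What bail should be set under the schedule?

$54959

Base amounts from the schedule: false imprisonment $2600; check fraud $27700; trespass $4500; reckless driving $3550.
Stacking rule: highest base plus 75% of each additional charge. Highest is check fraud at $27700. Additional: $2600 × 75% = $1950; $4500 × 75% = $3375; $3550 × 75% = $2662.50. Combined base = $27700 + $7987.50 = $35687.50.
Offense occurred in a school zone (+10%): $35687.50 × 1.1 = $39256.25.
Three or more prior convictions of any kind (+40%): $39256.25 × 1.4 = $54958.75.
$54958.75 is at or above the $2500 minimum.
Rounded to the nearest dollar: $54959.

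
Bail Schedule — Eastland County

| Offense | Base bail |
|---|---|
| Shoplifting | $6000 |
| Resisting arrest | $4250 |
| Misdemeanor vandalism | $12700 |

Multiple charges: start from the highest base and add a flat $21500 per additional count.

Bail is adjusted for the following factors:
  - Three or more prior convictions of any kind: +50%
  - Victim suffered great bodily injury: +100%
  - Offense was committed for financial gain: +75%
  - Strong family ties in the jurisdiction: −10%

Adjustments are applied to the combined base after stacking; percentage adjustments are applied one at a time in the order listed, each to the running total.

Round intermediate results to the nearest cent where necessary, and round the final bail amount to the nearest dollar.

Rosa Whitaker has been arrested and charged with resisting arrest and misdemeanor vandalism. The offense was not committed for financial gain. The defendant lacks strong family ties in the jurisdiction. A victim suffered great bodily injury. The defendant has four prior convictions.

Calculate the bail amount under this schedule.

Base amounts from the schedule: resisting arrest $4250; misdemeanor vandalism $12700.
Stacking rule: highest base plus $21500 per additional charge. Highest is misdemeanor vandalism at $12700; 1 additional charge → +$21500. Combined base = $34200.
Three or more prior convictions of any kind (+50%): $34200 × 1.5 = $51300.
Victim suffered great bodily injury (+100%): $51300 × 2 = $102600.

$102600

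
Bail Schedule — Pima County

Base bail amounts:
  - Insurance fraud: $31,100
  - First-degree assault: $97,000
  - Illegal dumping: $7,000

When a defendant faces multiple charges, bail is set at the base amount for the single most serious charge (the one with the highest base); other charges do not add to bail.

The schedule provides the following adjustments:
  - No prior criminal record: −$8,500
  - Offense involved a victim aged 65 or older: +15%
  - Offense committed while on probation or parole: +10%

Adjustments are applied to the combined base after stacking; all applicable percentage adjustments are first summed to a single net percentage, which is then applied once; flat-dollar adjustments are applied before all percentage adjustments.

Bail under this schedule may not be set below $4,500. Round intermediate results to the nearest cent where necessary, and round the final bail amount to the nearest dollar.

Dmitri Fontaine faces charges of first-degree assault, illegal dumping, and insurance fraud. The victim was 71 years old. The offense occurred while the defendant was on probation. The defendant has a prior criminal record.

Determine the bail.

$121,250

Base amounts from the schedule: first-degree assault $97,000; illegal dumping $7,000; insurance fraud $31,100.
Stacking rule: use the highest base only. Highest is first-degree assault at $97,000. Combined base = $97,000.
Net percentage adjustment: +15% +10% = +25%. $97,000 × 1.25 = $121,250.
$121,250 is at or above the $4,500 minimum.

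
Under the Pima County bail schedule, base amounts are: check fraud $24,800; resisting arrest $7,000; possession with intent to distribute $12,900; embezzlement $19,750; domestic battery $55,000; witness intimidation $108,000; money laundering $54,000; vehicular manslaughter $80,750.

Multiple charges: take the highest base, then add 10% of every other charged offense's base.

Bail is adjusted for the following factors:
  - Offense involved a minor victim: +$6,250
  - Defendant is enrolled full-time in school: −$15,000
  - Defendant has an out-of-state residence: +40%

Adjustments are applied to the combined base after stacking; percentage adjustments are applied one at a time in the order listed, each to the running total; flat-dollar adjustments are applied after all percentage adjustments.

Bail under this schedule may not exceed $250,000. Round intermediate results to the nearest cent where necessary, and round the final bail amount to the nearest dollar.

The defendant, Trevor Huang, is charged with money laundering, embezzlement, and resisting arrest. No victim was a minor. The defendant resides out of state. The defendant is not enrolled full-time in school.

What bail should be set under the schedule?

Base amounts from the schedule: money laundering $54,000; embezzlement $19,750; resisting arrest $7,000.
Stacking rule: highest base plus 10% of each additional charge. Highest is money laundering at $54,000. Additional: $19,750 × 10% = $1,975; $7,000 × 10% = $700. Combined base = $54,000 + $2,675 = $56,675.
Defendant has an out-of-state residence (+40%): $56,675 × 1.4 = $79,345.
$79,345 is within the $250,000 maximum.

$79,345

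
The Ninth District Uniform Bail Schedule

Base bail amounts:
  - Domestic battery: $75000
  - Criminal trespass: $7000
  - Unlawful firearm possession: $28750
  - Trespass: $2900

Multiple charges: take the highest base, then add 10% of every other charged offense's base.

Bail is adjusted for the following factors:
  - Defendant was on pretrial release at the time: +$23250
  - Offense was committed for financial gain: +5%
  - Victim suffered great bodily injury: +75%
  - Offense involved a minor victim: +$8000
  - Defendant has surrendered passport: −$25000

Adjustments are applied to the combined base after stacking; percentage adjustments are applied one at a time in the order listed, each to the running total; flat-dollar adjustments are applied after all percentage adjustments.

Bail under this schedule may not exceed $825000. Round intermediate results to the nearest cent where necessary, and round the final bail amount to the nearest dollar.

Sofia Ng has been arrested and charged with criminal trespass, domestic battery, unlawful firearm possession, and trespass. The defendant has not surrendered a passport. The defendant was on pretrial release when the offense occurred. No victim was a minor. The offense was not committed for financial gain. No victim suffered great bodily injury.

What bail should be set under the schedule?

Base amounts from the schedule: criminal trespass $7000; domestic battery $75000; unlawful firearm possession $28750; trespass $2900.
Stacking rule: highest base plus 10% of each additional charge. Highest is domestic battery at $75000. Additional: $7000 × 10% = $700; $28750 × 10% = $2875; $2900 × 10% = $290. Combined base = $75000 + $3865 = $78865.
Defendant was on pretrial release at the time (+$23250 flat): $78865 + $23250 = $102115.
$102115 is within the $825000 maximum.

$102115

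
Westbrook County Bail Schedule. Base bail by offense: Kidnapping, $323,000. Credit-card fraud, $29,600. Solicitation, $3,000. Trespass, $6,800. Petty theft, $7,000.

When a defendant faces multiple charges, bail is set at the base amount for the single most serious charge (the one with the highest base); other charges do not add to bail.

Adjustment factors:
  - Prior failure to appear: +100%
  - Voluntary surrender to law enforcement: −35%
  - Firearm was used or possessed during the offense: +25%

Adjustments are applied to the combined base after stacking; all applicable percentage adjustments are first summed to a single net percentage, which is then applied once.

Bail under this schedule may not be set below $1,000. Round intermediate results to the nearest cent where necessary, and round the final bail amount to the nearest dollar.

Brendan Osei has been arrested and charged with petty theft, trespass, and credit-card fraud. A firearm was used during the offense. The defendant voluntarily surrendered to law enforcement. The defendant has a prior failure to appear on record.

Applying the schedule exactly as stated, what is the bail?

$56,240

Base amounts from the schedule: petty theft $7,000; trespass $6,800; credit-card fraud $29,600.
Stacking rule: use the highest base only. Highest is credit-card fraud at $29,600. Combined base = $29,600.
Net percentage adjustment: +100% −35% +25% = +90%. $29,600 × 1.9 = $56,240.
$56,240 is at or above the $1,000 minimum.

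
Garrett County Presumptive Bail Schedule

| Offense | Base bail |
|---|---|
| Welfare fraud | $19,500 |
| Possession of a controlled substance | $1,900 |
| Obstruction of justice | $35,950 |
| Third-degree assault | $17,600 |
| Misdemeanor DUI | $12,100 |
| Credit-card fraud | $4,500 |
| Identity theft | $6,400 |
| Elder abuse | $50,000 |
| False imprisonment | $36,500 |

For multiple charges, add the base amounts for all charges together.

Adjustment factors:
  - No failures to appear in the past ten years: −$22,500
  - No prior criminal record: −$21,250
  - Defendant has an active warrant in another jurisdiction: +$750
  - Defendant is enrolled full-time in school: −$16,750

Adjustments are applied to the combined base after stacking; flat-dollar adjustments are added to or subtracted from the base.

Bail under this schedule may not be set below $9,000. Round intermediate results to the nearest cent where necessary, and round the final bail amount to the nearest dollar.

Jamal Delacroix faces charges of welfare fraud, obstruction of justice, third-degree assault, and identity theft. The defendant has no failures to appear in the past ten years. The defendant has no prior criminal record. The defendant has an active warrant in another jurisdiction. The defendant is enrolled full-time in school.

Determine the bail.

Base amounts from the schedule: welfare fraud $19,500; obstruction of justice $35,950; third-degree assault $17,600; identity theft $6,400.
Stacking rule: sum of all bases. $19,500 + $35,950 + $17,600 + $6,400 = $79,450.
No failures to appear in the past ten years (−$22,500 flat): $79,450 − $22,500 = $56,950.
No prior criminal record (−$21,250 flat): $56,950 − $21,250 = $35,700.
Defendant has an active warrant in another jurisdiction (+$750 flat): $35,700 + $750 = $36,450.
Defendant is enrolled full-time in school (−$16,750 flat): $36,450 − $16,750 = $19,700.
$19,700 is at or above the $9,000 minimum.

$19,700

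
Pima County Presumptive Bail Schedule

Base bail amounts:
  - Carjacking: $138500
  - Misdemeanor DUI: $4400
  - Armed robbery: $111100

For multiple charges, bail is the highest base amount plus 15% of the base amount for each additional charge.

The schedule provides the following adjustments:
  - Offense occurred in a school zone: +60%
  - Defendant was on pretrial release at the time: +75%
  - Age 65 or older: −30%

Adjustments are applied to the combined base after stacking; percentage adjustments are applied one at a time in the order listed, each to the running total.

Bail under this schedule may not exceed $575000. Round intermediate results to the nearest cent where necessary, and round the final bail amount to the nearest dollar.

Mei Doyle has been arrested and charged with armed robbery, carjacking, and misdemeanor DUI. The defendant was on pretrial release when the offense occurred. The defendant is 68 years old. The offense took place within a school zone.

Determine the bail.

$305417

Base amounts from the schedule: armed robbery $111100; carjacking $138500; misdemeanor DUI $4400.
Stacking rule: highest base plus 15% of each additional charge. Highest is carjacking at $138500. Additional: $111100 × 15% = $16665; $4400 × 15% = $660. Combined base = $138500 + $17325 = $155825.
Offense occurred in a school zone (+60%): $155825 × 1.6 = $249320.
Defendant was on pretrial release at the time (+75%): $249320 × 1.75 = $436310.
Age 65 or older (−30%): $436310 × 0.7 = $305417.
$305417 is within the $575000 maximum.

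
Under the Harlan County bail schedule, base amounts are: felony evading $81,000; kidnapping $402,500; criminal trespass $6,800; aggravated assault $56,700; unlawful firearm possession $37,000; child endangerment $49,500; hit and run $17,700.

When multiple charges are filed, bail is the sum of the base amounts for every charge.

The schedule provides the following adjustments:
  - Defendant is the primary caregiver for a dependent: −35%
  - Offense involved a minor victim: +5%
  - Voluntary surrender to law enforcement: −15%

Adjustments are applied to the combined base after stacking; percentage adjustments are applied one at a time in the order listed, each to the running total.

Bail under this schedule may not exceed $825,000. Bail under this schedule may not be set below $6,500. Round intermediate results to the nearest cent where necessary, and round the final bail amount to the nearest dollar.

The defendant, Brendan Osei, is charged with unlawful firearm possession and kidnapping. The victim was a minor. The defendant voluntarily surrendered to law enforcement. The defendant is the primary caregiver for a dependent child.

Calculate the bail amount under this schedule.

$254,965

Base amounts from the schedule: unlawful firearm possession $37,000; kidnapping $402,500.
Stacking rule: sum of all bases. $37,000 + $402,500 = $439,500.
Defendant is the primary caregiver for a dependent (−35%): $439,500 × 0.65 = $285,675.
Offense involved a minor victim (+5%): $285,675 × 1.05 = $299,958.75.
Voluntary surrender to law enforcement (−15%): $299,958.75 × 0.85 = $254,964.94.
$254,964.94 is within the $825,000 maximum.
$254,964.94 is at or above the $6,500 minimum.
Rounded to the nearest dollar: $254,965.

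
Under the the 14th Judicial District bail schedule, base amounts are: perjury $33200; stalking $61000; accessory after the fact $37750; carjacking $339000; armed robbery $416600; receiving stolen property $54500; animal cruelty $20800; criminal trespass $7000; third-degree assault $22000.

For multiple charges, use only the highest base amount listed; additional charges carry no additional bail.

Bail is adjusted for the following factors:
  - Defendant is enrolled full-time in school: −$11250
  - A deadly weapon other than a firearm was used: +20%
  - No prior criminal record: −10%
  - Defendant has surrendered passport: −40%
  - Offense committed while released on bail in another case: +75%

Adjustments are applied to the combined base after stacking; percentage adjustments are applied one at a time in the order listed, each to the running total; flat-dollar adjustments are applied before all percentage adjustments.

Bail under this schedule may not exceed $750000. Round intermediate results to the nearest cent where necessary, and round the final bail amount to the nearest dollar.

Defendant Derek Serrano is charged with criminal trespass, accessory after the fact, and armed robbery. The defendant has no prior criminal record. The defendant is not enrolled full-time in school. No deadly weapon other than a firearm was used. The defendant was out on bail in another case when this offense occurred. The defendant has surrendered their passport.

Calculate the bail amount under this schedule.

$393687

Base amounts from the schedule: criminal trespass $7000; accessory after the fact $37750; armed robbery $416600.
Stacking rule: use the highest base only. Highest is armed robbery at $416600. Combined base = $416600.
No prior criminal record (−10%): $416600 × 0.9 = $374940.
Defendant has surrendered passport (−40%): $374940 × 0.6 = $224964.
Offense committed while released on bail in another case (+75%): $224964 × 1.75 = $393687.
$393687 is within the $750000 maximum.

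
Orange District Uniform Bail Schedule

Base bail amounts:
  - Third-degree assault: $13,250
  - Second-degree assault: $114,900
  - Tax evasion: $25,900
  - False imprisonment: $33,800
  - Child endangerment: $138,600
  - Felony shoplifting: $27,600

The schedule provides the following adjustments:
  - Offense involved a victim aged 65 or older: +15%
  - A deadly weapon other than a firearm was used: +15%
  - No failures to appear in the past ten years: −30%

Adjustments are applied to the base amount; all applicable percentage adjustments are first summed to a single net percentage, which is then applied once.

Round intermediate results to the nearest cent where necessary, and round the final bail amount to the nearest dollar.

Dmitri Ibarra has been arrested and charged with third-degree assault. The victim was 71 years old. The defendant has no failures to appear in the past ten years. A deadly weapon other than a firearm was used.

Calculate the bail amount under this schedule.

Base amounts from the schedule: third-degree assault $13,250.
Single charge. Combined base = $13,250.
Net percentage adjustment: +15% +15% −30% = +0%. $13,250 × 1 = $13,250.

$13,250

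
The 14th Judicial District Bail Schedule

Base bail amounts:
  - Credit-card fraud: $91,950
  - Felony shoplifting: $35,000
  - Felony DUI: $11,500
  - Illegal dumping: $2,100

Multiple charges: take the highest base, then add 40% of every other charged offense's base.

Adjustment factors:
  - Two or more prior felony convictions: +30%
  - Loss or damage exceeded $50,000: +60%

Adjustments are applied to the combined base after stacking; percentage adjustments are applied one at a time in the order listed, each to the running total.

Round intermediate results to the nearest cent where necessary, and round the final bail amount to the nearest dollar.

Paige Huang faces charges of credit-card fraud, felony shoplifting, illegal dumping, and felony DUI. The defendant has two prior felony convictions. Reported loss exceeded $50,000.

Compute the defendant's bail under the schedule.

Base amounts from the schedule: credit-card fraud $91,950; felony shoplifting $35,000; illegal dumping $2,100; felony DUI $11,500.
Stacking rule: highest base plus 40% of each additional charge. Highest is credit-card fraud at $91,950. Additional: $35,000 × 40% = $14,000; $2,100 × 40% = $840; $11,500 × 40% = $4,600. Combined base = $91,950 + $19,440 = $111,390.
Two or more prior felony convictions (+30%): $111,390 × 1.3 = $144,807.
Loss or damage exceeded $50,000 (+60%): $144,807 × 1.6 = $231,691.20.
Rounded to the nearest dollar: $231,691.

$231,691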